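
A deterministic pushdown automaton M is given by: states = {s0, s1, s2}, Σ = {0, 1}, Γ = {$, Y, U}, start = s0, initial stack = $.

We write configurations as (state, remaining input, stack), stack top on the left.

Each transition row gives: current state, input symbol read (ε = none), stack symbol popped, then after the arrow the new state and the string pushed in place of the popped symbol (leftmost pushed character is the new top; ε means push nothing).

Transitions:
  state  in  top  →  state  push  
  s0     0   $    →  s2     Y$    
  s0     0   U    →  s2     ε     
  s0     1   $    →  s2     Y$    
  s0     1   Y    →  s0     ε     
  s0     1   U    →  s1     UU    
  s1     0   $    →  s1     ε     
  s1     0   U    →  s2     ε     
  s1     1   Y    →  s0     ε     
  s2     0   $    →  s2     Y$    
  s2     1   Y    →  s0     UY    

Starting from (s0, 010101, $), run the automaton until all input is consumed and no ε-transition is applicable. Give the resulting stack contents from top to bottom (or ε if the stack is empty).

(s0, 010101, $)
  read 0, top $: go to s2, push Y$ → (s2, 10101, Y$)
  read 1, top Y: go to s0, push UY → (s0, 0101, UY$)
  read 0, top U: go to s2, push ε → (s2, 101, Y$)
  read 1, top Y: go to s0, push UY → (s0, 01, UY$)
  read 0, top U: go to s2, push ε → (s2, 1, Y$)
  read 1, top Y: go to s0, push UY → (s0, ε, UY$)
All input consumed in state s0 with stack UY$.

UY$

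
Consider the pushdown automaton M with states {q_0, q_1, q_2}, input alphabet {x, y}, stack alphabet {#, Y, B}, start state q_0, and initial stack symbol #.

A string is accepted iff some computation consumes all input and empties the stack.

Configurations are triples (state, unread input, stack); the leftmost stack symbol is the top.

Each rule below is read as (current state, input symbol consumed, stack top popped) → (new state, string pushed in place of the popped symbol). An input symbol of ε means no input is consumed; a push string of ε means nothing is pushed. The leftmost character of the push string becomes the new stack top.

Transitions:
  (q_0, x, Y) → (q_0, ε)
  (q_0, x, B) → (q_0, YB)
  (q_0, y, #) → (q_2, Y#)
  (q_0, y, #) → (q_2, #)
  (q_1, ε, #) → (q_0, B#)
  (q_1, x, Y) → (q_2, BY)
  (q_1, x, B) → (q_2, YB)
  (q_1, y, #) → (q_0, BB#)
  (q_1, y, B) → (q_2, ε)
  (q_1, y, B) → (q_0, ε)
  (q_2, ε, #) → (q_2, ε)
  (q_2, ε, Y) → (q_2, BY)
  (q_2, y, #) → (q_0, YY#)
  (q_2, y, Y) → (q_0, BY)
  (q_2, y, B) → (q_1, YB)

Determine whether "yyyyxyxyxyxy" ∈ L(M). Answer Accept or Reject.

No computation consumes all input and empties the stack.

Reject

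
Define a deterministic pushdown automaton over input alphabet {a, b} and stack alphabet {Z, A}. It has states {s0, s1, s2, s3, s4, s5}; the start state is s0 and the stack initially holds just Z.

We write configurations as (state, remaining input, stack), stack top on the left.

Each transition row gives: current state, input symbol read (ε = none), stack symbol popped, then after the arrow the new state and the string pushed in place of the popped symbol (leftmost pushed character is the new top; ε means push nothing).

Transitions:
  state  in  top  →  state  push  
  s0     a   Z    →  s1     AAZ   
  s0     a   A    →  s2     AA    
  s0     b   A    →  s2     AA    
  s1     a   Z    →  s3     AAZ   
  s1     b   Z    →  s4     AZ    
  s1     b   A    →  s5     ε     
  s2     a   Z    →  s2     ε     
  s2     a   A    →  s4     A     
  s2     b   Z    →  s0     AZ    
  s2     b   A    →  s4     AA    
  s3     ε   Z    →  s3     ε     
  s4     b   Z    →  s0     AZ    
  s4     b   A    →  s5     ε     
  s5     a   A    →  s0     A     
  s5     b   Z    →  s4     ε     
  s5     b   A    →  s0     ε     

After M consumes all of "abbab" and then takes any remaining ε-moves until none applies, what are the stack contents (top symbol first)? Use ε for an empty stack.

(s0, abbab, Z) ⊢ (s1, bbab, AAZ) ⊢ (s5, bab, AZ) ⊢ (s0, ab, Z) ⊢ (s1, b, AAZ) ⊢ (s5, ε, AZ)
All input consumed in state s5 with stack AZ.

AZ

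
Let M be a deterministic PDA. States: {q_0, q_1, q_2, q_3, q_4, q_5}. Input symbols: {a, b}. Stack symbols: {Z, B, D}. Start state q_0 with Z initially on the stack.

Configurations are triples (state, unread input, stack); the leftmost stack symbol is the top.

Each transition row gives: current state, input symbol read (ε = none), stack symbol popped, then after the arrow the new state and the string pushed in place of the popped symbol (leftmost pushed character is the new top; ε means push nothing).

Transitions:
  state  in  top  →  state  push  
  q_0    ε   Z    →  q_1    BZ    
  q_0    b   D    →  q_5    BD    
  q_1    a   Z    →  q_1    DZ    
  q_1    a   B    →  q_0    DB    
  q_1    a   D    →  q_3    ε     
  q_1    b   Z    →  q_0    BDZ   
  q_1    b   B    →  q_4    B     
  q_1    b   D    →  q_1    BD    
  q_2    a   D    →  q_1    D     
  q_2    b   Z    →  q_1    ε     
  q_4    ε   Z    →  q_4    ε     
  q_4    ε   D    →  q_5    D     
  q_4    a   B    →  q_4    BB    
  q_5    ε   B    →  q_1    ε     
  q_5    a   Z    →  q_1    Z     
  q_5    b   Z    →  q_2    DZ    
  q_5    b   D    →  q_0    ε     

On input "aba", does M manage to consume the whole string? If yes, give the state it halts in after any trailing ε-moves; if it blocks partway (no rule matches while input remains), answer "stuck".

(q_0, aba, Z)
  ε-move, top Z: go to q_1, push BZ → (q_1, aba, BZ)
  read a, top B: go to q_0, push DB → (q_0, ba, DBZ)
  read b, top D: go to q_5, push BD → (q_5, a, BDBZ)
  ε-move, top B: go to q_1, push ε → (q_1, a, DBZ)
  read a, top D: go to q_3, push ε → (q_3, ε, BZ)
All input consumed; M is in state q_3.

q_3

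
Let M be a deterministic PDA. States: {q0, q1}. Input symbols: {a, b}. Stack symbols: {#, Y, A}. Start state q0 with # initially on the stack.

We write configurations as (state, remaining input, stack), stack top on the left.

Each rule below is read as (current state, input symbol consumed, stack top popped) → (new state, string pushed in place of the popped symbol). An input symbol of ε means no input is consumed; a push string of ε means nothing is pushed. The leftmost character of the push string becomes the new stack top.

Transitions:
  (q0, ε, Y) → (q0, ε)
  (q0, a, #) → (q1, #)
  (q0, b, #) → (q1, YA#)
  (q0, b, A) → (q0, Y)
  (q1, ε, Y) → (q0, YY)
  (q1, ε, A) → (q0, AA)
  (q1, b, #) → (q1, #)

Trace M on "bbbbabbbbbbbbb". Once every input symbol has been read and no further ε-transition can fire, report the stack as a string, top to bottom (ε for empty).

#

(q0, bbbbabbbbbbbbb, #) ⊢ (q1, bbbabbbbbbbbb, YA#) ⊢ (q0, bbbabbbbbbbbb, YYA#) ⊢ (q0, bbbabbbbbbbbb, YA#) ⊢ (q0, bbbabbbbbbbbb, A#) ⊢ (q0, bbabbbbbbbbb, Y#) ⊢ (q0, bbabbbbbbbbb, #) ⊢ (q1, babbbbbbbbb, YA#) ⊢ (q0, babbbbbbbbb, YYA#) ⊢ (q0, babbbbbbbbb, YA#) ⊢ (q0, babbbbbbbbb, A#) ⊢ (q0, abbbbbbbbb, Y#) ⊢ (q0, abbbbbbbbb, #) ⊢ (q1, bbbbbbbbb, #) ⊢ (q1, bbbbbbbb, #) ⊢ (q1, bbbbbbb, #) ⊢ (q1, bbbbbb, #) ⊢ (q1, bbbbb, #) ⊢ (q1, bbbb, #) ⊢ (q1, bbb, #) ⊢ (q1, bb, #) ⊢ (q1, b, #) ⊢ (q1, ε, #)
All input consumed in state q1 with stack #.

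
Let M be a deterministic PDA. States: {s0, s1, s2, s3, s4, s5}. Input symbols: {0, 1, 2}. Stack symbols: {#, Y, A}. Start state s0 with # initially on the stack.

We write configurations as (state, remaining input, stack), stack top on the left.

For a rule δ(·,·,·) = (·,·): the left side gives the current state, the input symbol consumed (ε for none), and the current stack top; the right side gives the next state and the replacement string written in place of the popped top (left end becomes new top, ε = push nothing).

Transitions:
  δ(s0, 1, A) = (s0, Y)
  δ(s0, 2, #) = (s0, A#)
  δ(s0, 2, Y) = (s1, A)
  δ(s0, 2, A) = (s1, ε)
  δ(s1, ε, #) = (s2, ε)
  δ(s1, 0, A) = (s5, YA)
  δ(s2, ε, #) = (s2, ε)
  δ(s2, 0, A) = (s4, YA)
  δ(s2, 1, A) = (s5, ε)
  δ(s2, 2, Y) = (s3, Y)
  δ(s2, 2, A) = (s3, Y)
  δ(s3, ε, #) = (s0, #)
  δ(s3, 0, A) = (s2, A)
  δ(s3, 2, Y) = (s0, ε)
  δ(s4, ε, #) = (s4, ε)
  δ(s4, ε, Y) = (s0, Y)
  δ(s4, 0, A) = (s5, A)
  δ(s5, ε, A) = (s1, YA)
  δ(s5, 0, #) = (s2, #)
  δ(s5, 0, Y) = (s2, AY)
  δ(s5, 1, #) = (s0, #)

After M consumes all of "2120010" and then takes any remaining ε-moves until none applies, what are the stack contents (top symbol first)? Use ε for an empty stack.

(s0, 2120010, #)
  read 2, top #: go to s0, push A# → (s0, 120010, A#)
  read 1, top A: go to s0, push Y → (s0, 20010, Y#)
  read 2, top Y: go to s1, push A → (s1, 0010, A#)
  read 0, top A: go to s5, push YA → (s5, 010, YA#)
  read 0, top Y: go to s2, push AY → (s2, 10, AYA#)
  read 1, top A: go to s5, push ε → (s5, 0, YA#)
  read 0, top Y: go to s2, push AY → (s2, ε, AYA#)
All input consumed in state s2 with stack AYA#.

AYA#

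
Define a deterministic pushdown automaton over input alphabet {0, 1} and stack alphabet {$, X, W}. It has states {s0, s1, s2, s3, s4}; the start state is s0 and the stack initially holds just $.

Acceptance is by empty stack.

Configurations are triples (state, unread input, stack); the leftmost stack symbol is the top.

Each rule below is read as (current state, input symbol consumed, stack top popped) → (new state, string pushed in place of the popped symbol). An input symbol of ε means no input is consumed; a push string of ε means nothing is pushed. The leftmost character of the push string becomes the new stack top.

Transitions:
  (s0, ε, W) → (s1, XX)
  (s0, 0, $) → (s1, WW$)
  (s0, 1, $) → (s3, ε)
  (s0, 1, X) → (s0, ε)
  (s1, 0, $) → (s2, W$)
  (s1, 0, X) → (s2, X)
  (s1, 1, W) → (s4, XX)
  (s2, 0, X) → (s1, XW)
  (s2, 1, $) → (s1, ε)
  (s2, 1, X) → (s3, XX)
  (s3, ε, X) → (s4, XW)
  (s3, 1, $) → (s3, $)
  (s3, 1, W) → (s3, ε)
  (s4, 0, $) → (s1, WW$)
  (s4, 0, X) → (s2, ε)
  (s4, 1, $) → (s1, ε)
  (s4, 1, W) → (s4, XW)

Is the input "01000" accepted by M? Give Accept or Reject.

(s0, 01000, $) ⊢ (s1, 1000, WW$) ⊢ (s4, 000, XXW$) ⊢ (s2, 00, XW$) ⊢ (s1, 0, XWW$) ⊢ (s2, ε, XWW$)
All input consumed; stack is XWW$, not empty, and no further ε-move applies.

Reject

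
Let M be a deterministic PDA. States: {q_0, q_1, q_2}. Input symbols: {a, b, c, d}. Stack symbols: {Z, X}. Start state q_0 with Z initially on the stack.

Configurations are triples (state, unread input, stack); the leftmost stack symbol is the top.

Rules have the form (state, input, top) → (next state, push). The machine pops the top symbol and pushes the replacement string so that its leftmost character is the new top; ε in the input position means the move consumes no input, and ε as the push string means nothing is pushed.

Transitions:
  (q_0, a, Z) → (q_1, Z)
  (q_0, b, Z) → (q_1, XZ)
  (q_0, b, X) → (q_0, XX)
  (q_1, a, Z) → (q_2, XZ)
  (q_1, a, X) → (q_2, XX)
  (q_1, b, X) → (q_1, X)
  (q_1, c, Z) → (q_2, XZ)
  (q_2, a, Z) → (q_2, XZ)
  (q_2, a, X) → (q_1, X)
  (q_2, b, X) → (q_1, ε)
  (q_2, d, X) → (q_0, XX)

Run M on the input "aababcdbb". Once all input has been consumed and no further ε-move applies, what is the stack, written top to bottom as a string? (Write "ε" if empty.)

XXXXZ

(q_0, aababcdbb, Z)
  read a, top Z: go to q_1, push Z → (q_1, ababcdbb, Z)
  read a, top Z: go to q_2, push XZ → (q_2, babcdbb, XZ)
  read b, top X: go to q_1, push ε → (q_1, abcdbb, Z)
  read a, top Z: go to q_2, push XZ → (q_2, bcdbb, XZ)
  read b, top X: go to q_1, push ε → (q_1, cdbb, Z)
  read c, top Z: go to q_2, push XZ → (q_2, dbb, XZ)
  read d, top X: go to q_0, push XX → (q_0, bb, XXZ)
  read b, top X: go to q_0, push XX → (q_0, b, XXXZ)
  read b, top X: go to q_0, push XX → (q_0, ε, XXXXZ)
All input consumed in state q_0 with stack XXXXZ.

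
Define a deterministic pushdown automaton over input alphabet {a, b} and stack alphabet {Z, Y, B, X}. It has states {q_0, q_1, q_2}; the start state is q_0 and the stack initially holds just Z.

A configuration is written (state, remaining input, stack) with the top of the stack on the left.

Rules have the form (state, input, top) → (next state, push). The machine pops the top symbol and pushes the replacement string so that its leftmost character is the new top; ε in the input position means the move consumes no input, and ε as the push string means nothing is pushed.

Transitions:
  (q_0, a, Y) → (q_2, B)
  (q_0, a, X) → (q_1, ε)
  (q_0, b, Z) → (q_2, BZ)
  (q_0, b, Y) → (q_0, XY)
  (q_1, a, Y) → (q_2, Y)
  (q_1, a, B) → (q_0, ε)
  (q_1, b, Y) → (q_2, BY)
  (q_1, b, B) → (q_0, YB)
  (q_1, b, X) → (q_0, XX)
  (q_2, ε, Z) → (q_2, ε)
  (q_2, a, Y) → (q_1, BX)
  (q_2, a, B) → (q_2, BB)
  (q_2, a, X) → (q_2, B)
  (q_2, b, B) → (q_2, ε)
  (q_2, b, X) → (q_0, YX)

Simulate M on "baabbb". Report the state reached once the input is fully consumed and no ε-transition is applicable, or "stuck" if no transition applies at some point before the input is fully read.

q_2

(q_0, baabbb, Z)
  read b, top Z: go to q_2, push BZ → (q_2, aabbb, BZ)
  read a, top B: go to q_2, push BB → (q_2, abbb, BBZ)
  read a, top B: go to q_2, push BB → (q_2, bbb, BBBZ)
  read b, top B: go to q_2, push ε → (q_2, bb, BBZ)
  read b, top B: go to q_2, push ε → (q_2, b, BZ)
  read b, top B: go to q_2, push ε → (q_2, ε, Z)
  ε-move, top Z: go to q_2, push ε → (q_2, ε, ε)
All input consumed; M is in state q_2.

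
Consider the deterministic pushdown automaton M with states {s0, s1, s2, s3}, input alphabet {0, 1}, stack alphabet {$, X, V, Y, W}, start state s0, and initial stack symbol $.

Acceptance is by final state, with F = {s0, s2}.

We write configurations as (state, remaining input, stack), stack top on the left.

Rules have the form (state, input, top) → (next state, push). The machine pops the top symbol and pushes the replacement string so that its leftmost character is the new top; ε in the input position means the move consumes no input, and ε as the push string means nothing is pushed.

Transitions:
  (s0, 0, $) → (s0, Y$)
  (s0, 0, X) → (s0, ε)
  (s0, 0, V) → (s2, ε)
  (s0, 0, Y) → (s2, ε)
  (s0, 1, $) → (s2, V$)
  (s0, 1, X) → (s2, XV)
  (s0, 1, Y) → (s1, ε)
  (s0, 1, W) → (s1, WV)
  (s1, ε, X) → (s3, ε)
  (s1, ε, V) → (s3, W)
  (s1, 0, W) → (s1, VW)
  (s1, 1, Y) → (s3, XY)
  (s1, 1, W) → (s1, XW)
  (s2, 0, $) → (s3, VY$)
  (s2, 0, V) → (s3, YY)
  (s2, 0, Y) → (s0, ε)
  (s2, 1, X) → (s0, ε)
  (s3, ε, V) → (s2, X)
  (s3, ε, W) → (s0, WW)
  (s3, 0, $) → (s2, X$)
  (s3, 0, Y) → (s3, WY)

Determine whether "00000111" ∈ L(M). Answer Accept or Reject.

(s0, 00000111, $)
  read 0, top $: go to s0, push Y$ → (s0, 0000111, Y$)
  read 0, top Y: go to s2, push ε → (s2, 000111, $)
  read 0, top $: go to s3, push VY$ → (s3, 00111, VY$)
  ε-move, top V: go to s2, push X → (s2, 00111, XY$)
No transition applies at (s2, 00111, XY$); input not fully consumed.

Reject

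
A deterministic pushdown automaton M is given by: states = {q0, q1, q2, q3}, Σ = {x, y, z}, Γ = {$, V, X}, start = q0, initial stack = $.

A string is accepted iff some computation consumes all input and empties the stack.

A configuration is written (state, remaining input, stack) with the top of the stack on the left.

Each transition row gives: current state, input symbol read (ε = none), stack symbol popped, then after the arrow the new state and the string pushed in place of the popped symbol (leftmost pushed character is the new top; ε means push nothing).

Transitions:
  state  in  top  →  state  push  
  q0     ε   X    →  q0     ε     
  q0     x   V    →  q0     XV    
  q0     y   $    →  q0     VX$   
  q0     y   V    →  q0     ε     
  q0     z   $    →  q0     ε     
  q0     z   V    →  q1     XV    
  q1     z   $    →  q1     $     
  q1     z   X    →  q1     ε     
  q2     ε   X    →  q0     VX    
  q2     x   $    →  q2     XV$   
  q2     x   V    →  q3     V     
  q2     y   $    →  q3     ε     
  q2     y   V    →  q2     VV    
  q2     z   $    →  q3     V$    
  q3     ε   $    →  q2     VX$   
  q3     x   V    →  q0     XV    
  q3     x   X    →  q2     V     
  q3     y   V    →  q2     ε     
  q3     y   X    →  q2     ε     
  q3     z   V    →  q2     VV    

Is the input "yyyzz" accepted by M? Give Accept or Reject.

Reject

(q0, yyyzz, $) ⊢ (q0, yyzz, VX$) ⊢ (q0, yzz, X$) ⊢ (q0, yzz, $) ⊢ (q0, zz, VX$) ⊢ (q1, z, XVX$) ⊢ (q1, ε, VX$)
All input consumed; stack is VX$, not empty, and no further ε-move applies.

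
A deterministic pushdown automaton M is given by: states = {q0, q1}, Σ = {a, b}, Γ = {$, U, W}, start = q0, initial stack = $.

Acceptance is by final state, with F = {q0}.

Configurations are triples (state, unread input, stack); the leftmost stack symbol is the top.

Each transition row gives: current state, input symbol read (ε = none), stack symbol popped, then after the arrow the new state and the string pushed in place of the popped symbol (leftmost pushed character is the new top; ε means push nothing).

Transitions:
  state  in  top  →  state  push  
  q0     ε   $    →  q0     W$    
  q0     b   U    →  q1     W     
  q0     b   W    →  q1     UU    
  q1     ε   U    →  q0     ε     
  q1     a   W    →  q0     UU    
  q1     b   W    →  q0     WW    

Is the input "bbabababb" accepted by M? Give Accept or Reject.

Accept

(q0, bbabababb, $)
  ε-move, top $: go to q0, push W$ → (q0, bbabababb, W$)
  read b, top W: go to q1, push UU → (q1, babababb, UU$)
  ε-move, top U: go to q0, push ε → (q0, babababb, U$)
  read b, top U: go to q1, push W → (q1, abababb, W$)
  read a, top W: go to q0, push UU → (q0, bababb, UU$)
  read b, top U: go to q1, push W → (q1, ababb, WU$)
  read a, top W: go to q0, push UU → (q0, babb, UUU$)
  read b, top U: go to q1, push W → (q1, abb, WUU$)
  read a, top W: go to q0, push UU → (q0, bb, UUUU$)
  read b, top U: go to q1, push W → (q1, b, WUUU$)
  read b, top W: go to q0, push WW → (q0, ε, WWUUU$)
All input consumed; state q0 ∈ F.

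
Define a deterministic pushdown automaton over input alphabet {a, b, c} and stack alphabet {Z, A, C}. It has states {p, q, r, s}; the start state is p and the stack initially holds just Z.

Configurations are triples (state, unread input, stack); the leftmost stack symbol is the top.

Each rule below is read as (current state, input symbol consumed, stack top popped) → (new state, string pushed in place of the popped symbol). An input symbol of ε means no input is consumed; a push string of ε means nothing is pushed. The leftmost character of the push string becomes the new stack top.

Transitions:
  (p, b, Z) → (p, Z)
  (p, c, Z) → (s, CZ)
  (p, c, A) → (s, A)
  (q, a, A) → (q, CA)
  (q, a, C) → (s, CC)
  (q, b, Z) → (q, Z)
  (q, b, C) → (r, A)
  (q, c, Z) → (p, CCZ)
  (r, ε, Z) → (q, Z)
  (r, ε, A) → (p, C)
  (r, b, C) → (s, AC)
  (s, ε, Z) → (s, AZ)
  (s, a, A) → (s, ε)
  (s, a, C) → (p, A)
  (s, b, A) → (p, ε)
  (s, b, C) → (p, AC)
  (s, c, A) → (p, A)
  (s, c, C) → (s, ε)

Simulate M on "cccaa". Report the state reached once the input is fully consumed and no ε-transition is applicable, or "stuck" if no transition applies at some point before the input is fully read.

(p, cccaa, Z)
  read c, top Z: go to s, push CZ → (s, ccaa, CZ)
  read c, top C: go to s, push ε → (s, caa, Z)
  ε-move, top Z: go to s, push AZ → (s, caa, AZ)
  read c, top A: go to p, push A → (p, aa, AZ)
No transition for (p, a, top A); M blocks with input aa remaining.

stuck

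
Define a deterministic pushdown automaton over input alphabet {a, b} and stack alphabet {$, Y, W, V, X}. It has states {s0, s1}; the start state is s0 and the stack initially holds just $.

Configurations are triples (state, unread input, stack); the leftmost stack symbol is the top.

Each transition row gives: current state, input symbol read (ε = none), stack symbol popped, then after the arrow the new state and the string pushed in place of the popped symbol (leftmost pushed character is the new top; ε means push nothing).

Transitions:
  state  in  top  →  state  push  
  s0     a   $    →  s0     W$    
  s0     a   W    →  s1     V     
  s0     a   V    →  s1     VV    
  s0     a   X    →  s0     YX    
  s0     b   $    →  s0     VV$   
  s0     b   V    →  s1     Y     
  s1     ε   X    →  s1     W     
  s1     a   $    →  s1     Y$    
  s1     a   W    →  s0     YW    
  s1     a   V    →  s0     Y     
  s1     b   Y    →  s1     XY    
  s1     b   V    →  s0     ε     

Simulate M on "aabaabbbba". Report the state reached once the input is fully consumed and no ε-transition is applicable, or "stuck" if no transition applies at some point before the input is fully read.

(s0, aabaabbbba, $)
  read a, top $: go to s0, push W$ → (s0, abaabbbba, W$)
  read a, top W: go to s1, push V → (s1, baabbbba, V$)
  read b, top V: go to s0, push ε → (s0, aabbbba, $)
  read a, top $: go to s0, push W$ → (s0, abbbba, W$)
  read a, top W: go to s1, push V → (s1, bbbba, V$)
  read b, top V: go to s0, push ε → (s0, bbba, $)
  read b, top $: go to s0, push VV$ → (s0, bba, VV$)
  read b, top V: go to s1, push Y → (s1, ba, YV$)
  read b, top Y: go to s1, push XY → (s1, a, XYV$)
  ε-move, top X: go to s1, push W → (s1, a, WYV$)
  read a, top W: go to s0, push YW → (s0, ε, YWYV$)
All input consumed; M is in state s0.

s0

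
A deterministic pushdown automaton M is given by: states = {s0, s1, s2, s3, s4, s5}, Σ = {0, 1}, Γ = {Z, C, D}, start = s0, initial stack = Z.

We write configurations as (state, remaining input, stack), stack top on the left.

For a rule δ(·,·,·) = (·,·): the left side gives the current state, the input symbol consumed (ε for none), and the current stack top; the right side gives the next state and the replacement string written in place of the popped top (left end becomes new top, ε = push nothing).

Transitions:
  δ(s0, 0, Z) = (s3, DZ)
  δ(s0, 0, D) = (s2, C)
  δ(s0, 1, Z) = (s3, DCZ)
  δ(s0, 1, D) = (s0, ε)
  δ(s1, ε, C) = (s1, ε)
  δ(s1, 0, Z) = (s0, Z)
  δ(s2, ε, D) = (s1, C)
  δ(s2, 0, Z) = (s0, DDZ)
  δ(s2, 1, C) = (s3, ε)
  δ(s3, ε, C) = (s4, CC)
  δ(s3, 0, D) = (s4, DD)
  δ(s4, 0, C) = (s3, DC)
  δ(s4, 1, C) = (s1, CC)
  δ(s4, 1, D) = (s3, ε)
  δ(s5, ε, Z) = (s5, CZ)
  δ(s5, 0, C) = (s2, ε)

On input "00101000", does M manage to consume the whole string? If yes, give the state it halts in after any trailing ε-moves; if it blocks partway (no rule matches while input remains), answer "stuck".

(s0, 00101000, Z)
  read 0, top Z: go to s3, push DZ → (s3, 0101000, DZ)
  read 0, top D: go to s4, push DD → (s4, 101000, DDZ)
  read 1, top D: go to s3, push ε → (s3, 01000, DZ)
  read 0, top D: go to s4, push DD → (s4, 1000, DDZ)
  read 1, top D: go to s3, push ε → (s3, 000, DZ)
  read 0, top D: go to s4, push DD → (s4, 00, DDZ)
No transition for (s4, 0, top D); M blocks with input 00 remaining.

stuck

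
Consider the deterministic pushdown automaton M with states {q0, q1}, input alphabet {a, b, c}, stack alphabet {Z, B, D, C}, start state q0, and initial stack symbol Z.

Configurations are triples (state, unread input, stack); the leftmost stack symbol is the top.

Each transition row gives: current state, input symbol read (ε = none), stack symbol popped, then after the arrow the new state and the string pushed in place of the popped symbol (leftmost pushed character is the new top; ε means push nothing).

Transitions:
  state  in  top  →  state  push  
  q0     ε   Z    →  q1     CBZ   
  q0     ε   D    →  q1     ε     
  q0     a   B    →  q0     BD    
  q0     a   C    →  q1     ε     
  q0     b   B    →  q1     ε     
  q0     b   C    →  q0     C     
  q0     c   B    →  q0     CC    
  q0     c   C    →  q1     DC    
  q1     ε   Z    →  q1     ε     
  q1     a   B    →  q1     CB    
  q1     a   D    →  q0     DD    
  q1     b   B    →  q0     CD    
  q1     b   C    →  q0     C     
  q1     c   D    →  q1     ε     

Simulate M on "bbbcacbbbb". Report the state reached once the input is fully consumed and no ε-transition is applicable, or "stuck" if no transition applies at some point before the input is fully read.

(q0, bbbcacbbbb, Z)
  ε-move, top Z: go to q1, push CBZ → (q1, bbbcacbbbb, CBZ)
  read b, top C: go to q0, push C → (q0, bbcacbbbb, CBZ)
  read b, top C: go to q0, push C → (q0, bcacbbbb, CBZ)
  read b, top C: go to q0, push C → (q0, cacbbbb, CBZ)
  read c, top C: go to q1, push DC → (q1, acbbbb, DCBZ)
  read a, top D: go to q0, push DD → (q0, cbbbb, DDCBZ)
  ε-move, top D: go to q1, push ε → (q1, cbbbb, DCBZ)
  read c, top D: go to q1, push ε → (q1, bbbb, CBZ)
  read b, top C: go to q0, push C → (q0, bbb, CBZ)
  read b, top C: go to q0, push C → (q0, bb, CBZ)
  read b, top C: go to q0, push C → (q0, b, CBZ)
  read b, top C: go to q0, push C → (q0, ε, CBZ)
All input consumed; M is in state q0.

q0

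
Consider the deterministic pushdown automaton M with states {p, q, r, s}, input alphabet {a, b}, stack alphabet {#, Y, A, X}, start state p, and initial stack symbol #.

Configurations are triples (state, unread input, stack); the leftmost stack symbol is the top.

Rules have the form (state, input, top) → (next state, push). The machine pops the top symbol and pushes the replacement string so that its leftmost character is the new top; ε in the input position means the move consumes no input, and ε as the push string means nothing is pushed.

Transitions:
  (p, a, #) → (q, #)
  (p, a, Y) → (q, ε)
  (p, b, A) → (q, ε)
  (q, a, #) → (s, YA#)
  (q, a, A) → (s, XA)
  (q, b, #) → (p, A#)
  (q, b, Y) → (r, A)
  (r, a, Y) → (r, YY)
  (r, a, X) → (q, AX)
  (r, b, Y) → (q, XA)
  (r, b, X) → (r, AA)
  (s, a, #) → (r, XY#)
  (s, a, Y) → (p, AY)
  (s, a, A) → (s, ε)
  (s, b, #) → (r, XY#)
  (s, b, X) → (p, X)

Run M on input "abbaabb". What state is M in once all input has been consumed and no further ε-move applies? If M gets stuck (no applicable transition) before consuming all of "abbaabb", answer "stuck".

r

(p, abbaabb, #)
  read a, top #: go to q, push # → (q, bbaabb, #)
  read b, top #: go to p, push A# → (p, baabb, A#)
  read b, top A: go to q, push ε → (q, aabb, #)
  read a, top #: go to s, push YA# → (s, abb, YA#)
  read a, top Y: go to p, push AY → (p, bb, AYA#)
  read b, top A: go to q, push ε → (q, b, YA#)
  read b, top Y: go to r, push A → (r, ε, AA#)
All input consumed; M is in state r.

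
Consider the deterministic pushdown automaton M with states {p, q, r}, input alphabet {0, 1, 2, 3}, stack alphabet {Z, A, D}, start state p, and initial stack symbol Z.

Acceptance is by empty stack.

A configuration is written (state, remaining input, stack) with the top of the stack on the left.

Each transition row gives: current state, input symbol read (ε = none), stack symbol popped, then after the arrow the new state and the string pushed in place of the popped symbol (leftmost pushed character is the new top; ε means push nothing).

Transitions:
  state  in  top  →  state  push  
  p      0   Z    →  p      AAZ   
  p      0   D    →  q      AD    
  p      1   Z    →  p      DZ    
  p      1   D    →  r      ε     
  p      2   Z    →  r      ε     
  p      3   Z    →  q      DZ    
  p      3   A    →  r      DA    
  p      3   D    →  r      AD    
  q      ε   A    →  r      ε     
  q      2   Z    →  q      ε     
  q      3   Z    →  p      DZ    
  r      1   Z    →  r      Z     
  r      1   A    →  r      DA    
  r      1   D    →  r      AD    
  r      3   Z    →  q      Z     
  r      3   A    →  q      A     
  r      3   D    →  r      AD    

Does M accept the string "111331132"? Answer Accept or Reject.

(p, 111331132, Z)
  read 1, top Z: go to p, push DZ → (p, 11331132, DZ)
  read 1, top D: go to r, push ε → (r, 1331132, Z)
  read 1, top Z: go to r, push Z → (r, 331132, Z)
  read 3, top Z: go to q, push Z → (q, 31132, Z)
  read 3, top Z: go to p, push DZ → (p, 1132, DZ)
  read 1, top D: go to r, push ε → (r, 132, Z)
  read 1, top Z: go to r, push Z → (r, 32, Z)
  read 3, top Z: go to q, push Z → (q, 2, Z)
  read 2, top Z: go to q, push ε → (q, ε, ε)
All input consumed and the stack is empty.

Accept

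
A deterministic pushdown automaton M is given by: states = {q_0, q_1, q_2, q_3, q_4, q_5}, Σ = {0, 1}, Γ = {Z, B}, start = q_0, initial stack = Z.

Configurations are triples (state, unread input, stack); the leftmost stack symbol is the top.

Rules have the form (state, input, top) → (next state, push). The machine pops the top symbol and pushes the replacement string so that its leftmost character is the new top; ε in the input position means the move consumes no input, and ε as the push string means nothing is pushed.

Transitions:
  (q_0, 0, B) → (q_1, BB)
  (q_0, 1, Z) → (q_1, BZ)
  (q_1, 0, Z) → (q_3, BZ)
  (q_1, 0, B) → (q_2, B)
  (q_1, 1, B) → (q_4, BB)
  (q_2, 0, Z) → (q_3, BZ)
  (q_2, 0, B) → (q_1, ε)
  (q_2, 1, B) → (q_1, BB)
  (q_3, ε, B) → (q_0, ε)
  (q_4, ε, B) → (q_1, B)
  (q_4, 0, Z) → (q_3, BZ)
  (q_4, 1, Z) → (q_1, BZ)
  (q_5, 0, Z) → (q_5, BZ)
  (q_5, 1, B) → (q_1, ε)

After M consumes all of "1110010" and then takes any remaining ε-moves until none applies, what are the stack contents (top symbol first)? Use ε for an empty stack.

BBBZ

(q_0, 1110010, Z)
  read 1, top Z: go to q_1, push BZ → (q_1, 110010, BZ)
  read 1, top B: go to q_4, push BB → (q_4, 10010, BBZ)
  ε-move, top B: go to q_1, push B → (q_1, 10010, BBZ)
  read 1, top B: go to q_4, push BB → (q_4, 0010, BBBZ)
  ε-move, top B: go to q_1, push B → (q_1, 0010, BBBZ)
  read 0, top B: go to q_2, push B → (q_2, 010, BBBZ)
  read 0, top B: go to q_1, push ε → (q_1, 10, BBZ)
  read 1, top B: go to q_4, push BB → (q_4, 0, BBBZ)
  ε-move, top B: go to q_1, push B → (q_1, 0, BBBZ)
  read 0, top B: go to q_2, push B → (q_2, ε, BBBZ)
All input consumed in state q_2 with stack BBBZ.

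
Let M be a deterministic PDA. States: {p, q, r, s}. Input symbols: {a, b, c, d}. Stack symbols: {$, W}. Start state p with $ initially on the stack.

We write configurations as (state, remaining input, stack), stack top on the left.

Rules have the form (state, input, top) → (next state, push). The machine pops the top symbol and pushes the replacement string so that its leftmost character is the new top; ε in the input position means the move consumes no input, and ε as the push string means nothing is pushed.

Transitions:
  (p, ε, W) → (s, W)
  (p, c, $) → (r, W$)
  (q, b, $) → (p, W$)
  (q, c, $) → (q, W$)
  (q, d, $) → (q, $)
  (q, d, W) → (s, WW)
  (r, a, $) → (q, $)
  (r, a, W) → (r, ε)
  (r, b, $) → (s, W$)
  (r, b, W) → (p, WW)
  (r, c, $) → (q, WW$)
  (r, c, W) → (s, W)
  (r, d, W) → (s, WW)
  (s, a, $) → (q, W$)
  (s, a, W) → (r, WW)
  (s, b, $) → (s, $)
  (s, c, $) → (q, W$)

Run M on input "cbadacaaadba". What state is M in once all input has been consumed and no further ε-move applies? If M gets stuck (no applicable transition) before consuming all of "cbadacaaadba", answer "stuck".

(p, cbadacaaadba, $)
  read c, top $: go to r, push W$ → (r, badacaaadba, W$)
  read b, top W: go to p, push WW → (p, adacaaadba, WW$)
  ε-move, top W: go to s, push W → (s, adacaaadba, WW$)
  read a, top W: go to r, push WW → (r, dacaaadba, WWW$)
  read d, top W: go to s, push WW → (s, acaaadba, WWWW$)
  read a, top W: go to r, push WW → (r, caaadba, WWWWW$)
  read c, top W: go to s, push W → (s, aaadba, WWWWW$)
  read a, top W: go to r, push WW → (r, aadba, WWWWWW$)
  read a, top W: go to r, push ε → (r, adba, WWWWW$)
  read a, top W: go to r, push ε → (r, dba, WWWW$)
  read d, top W: go to s, push WW → (s, ba, WWWWW$)
No transition for (s, b, top W); M blocks with input ba remaining.

stuck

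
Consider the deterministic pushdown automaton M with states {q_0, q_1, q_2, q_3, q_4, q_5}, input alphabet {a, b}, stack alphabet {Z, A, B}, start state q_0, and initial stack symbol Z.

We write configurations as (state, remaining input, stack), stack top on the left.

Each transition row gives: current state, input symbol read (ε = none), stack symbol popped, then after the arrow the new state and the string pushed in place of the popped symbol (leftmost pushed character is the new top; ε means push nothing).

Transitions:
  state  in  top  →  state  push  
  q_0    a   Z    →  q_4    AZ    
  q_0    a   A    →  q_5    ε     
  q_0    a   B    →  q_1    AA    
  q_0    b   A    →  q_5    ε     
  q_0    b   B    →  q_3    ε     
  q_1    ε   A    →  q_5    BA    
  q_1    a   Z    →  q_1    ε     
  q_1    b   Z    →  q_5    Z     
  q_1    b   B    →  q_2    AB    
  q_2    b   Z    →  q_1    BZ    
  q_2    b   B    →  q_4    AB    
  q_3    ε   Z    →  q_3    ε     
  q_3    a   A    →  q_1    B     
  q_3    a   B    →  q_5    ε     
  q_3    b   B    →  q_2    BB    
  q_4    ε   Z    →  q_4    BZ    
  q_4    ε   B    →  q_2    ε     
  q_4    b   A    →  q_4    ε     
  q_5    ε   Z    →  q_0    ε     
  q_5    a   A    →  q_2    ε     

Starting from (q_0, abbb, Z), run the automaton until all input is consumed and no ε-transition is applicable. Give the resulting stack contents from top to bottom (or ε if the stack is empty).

ABZ

(q_0, abbb, Z)
  read a, top Z: go to q_4, push AZ → (q_4, bbb, AZ)
  read b, top A: go to q_4, push ε → (q_4, bb, Z)
  ε-move, top Z: go to q_4, push BZ → (q_4, bb, BZ)
  ε-move, top B: go to q_2, push ε → (q_2, bb, Z)
  read b, top Z: go to q_1, push BZ → (q_1, b, BZ)
  read b, top B: go to q_2, push AB → (q_2, ε, ABZ)
All input consumed in state q_2 with stack ABZ.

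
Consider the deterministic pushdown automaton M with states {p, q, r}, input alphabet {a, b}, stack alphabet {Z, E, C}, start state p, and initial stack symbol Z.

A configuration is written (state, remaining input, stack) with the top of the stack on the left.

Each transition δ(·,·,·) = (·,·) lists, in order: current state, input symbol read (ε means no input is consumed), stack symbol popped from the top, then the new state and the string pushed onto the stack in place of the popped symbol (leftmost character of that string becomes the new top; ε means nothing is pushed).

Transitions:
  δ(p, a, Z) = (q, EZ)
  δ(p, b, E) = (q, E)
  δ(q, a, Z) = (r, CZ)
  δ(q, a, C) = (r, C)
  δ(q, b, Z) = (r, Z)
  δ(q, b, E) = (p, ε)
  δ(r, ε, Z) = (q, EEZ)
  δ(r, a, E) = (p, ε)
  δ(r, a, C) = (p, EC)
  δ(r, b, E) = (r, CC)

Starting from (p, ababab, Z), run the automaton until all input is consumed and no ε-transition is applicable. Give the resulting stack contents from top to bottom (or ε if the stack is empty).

(p, ababab, Z)
  read a, top Z: go to q, push EZ → (q, babab, EZ)
  read b, top E: go to p, push ε → (p, abab, Z)
  read a, top Z: go to q, push EZ → (q, bab, EZ)
  read b, top E: go to p, push ε → (p, ab, Z)
  read a, top Z: go to q, push EZ → (q, b, EZ)
  read b, top E: go to p, push ε → (p, ε, Z)
All input consumed in state p with stack Z.

Z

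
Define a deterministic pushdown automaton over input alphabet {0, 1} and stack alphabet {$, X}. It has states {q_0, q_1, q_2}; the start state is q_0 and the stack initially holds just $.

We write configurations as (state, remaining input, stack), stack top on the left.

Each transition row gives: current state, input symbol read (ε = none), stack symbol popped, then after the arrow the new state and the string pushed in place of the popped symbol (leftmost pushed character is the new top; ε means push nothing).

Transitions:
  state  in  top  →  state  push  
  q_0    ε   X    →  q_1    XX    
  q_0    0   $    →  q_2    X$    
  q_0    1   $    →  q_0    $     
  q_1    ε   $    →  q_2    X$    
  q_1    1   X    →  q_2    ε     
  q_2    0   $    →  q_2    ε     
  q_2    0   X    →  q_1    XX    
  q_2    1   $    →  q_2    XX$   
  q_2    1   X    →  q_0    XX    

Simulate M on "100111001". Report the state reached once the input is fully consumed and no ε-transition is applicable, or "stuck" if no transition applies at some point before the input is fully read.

stuck

(q_0, 100111001, $)
  read 1, top $: go to q_0, push $ → (q_0, 00111001, $)
  read 0, top $: go to q_2, push X$ → (q_2, 0111001, X$)
  read 0, top X: go to q_1, push XX → (q_1, 111001, XX$)
  read 1, top X: go to q_2, push ε → (q_2, 11001, X$)
  read 1, top X: go to q_0, push XX → (q_0, 1001, XX$)
  ε-move, top X: go to q_1, push XX → (q_1, 1001, XXX$)
  read 1, top X: go to q_2, push ε → (q_2, 001, XX$)
  read 0, top X: go to q_1, push XX → (q_1, 01, XXX$)
No transition for (q_1, 0, top X); M blocks with input 01 remaining.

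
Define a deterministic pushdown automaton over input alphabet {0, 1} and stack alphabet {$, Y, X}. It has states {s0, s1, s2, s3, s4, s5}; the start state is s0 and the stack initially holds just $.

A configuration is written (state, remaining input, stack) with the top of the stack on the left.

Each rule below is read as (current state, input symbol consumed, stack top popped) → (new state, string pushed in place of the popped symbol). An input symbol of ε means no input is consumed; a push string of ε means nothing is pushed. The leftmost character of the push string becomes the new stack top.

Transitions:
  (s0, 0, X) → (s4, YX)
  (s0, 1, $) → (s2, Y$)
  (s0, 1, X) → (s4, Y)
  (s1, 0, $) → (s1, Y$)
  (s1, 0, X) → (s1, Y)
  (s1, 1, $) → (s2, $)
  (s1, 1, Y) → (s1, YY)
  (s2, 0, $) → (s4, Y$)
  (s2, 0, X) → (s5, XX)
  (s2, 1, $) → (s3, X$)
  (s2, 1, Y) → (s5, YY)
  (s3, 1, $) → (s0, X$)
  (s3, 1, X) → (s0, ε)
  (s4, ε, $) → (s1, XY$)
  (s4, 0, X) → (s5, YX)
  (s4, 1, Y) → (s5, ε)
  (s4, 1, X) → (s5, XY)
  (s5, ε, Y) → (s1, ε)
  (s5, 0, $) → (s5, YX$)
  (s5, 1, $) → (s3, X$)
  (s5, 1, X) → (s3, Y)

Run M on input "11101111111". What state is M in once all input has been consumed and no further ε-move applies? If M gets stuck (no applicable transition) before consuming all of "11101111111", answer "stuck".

(s0, 11101111111, $) ⊢ (s2, 1101111111, Y$) ⊢ (s5, 101111111, YY$) ⊢ (s1, 101111111, Y$) ⊢ (s1, 01111111, YY$)
No transition for (s1, 0, top Y); M blocks with input 01111111 remaining.

stuck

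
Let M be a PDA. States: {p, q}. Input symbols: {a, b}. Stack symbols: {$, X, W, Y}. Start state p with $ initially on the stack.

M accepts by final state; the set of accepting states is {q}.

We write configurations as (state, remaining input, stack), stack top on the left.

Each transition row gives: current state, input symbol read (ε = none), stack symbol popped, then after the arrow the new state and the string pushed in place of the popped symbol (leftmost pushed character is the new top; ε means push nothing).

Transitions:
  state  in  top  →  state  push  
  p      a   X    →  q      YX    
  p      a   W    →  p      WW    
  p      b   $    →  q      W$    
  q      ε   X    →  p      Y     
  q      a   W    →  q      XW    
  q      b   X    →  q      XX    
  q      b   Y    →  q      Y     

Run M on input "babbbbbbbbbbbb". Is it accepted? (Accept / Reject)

Accept

One accepting computation: (p, babbbbbbbbbbbb, $) ⊢ (q, abbbbbbbbbbbb, W$) ⊢ (q, bbbbbbbbbbbb, XW$) ⊢ (q, bbbbbbbbbbb, XXW$) ⊢ (q, bbbbbbbbbb, XXXW$) ⊢ (q, bbbbbbbbb, XXXXW$) ⊢ (q, bbbbbbbb, XXXXXW$) ⊢ (q, bbbbbbb, XXXXXXW$) ⊢ (q, bbbbbb, XXXXXXXW$) ⊢ (q, bbbbb, XXXXXXXXW$) ⊢ (q, bbbb, XXXXXXXXXW$) ⊢ (q, bbb, XXXXXXXXXXW$) ⊢ (q, bb, XXXXXXXXXXXW$) ⊢ (q, b, XXXXXXXXXXXXW$) ⊢ (q, ε, XXXXXXXXXXXXXW$)
All input consumed and state q ∈ F.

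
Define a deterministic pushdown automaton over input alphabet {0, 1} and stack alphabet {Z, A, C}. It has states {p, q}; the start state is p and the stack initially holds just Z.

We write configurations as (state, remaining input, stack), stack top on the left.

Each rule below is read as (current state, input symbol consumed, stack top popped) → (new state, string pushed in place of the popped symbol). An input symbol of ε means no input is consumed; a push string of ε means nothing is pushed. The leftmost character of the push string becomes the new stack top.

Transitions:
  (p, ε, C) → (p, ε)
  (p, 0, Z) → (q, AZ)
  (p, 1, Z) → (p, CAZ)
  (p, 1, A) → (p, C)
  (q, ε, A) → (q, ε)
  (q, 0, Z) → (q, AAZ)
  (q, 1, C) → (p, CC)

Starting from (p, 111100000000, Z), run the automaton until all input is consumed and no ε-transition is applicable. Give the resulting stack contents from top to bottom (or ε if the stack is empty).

(p, 111100000000, Z)
  read 1, top Z: go to p, push CAZ → (p, 11100000000, CAZ)
  ε-move, top C: go to p, push ε → (p, 11100000000, AZ)
  read 1, top A: go to p, push C → (p, 1100000000, CZ)
  ε-move, top C: go to p, push ε → (p, 1100000000, Z)
  read 1, top Z: go to p, push CAZ → (p, 100000000, CAZ)
  ε-move, top C: go to p, push ε → (p, 100000000, AZ)
  read 1, top A: go to p, push C → (p, 00000000, CZ)
  ε-move, top C: go to p, push ε → (p, 00000000, Z)
  read 0, top Z: go to q, push AZ → (q, 0000000, AZ)
  ε-move, top A: go to q, push ε → (q, 0000000, Z)
  read 0, top Z: go to q, push AAZ → (q, 000000, AAZ)
  ε-move, top A: go to q, push ε → (q, 000000, AZ)
  ε-move, top A: go to q, push ε → (q, 000000, Z)
  read 0, top Z: go to q, push AAZ → (q, 00000, AAZ)
  ε-move, top A: go to q, push ε → (q, 00000, AZ)
  ε-move, top A: go to q, push ε → (q, 00000, Z)
  read 0, top Z: go to q, push AAZ → (q, 0000, AAZ)
  ε-move, top A: go to q, push ε → (q, 0000, AZ)
  ε-move, top A: go to q, push ε → (q, 0000, Z)
  read 0, top Z: go to q, push AAZ → (q, 000, AAZ)
  ε-move, top A: go to q, push ε → (q, 000, AZ)
  ε-move, top A: go to q, push ε → (q, 000, Z)
  read 0, top Z: go to q, push AAZ → (q, 00, AAZ)
  ε-move, top A: go to q, push ε → (q, 00, AZ)
  ε-move, top A: go to q, push ε → (q, 00, Z)
  read 0, top Z: go to q, push AAZ → (q, 0, AAZ)
  ε-move, top A: go to q, push ε → (q, 0, AZ)
  ε-move, top A: go to q, push ε → (q, 0, Z)
  read 0, top Z: go to q, push AAZ → (q, ε, AAZ)
  ε-move, top A: go to q, push ε → (q, ε, AZ)
  ε-move, top A: go to q, push ε → (q, ε, Z)
All input consumed in state q with stack Z.

Z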